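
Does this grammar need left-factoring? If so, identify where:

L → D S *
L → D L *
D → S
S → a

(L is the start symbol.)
Yes, L has productions with common prefix 'D'

Left-factoring is needed when two productions for the same non-terminal
share a common prefix on the right-hand side.

Productions for L:
  L → D S *
  L → D L *

Found common prefix 'D' in productions for L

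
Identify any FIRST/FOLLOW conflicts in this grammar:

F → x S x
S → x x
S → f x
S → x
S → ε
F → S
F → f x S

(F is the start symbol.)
Yes. S → x x with FOLLOW(S) on { 'x' }; S → x with FOLLOW(S) on { 'x' }

A FIRST/FOLLOW conflict occurs when a non-terminal N has a nullable alternative N → β (β ⇒* ε) and another alternative N → α with FIRST(α) ∩ FOLLOW(N) ≠ ∅: on such a lookahead the parser cannot decide between expanding α and letting N vanish via β.

Nullable non-terminals: F, S.
FIRST sets used below: FIRST(S) = { 'f', 'x', ε }

F: nullable alternative(s) F → S; FOLLOW(F) = { $ }
  F → x S x: FIRST \ {ε} = { 'x' } — disjoint from FOLLOW(F)
  F → S: FIRST \ {ε} = { 'f', 'x' } — this is the only nullable alternative, skip
  F → f x S: FIRST \ {ε} = { 'f' } — disjoint from FOLLOW(F)

S: nullable alternative(s) S → ε; FOLLOW(S) = { $, 'x' }
  S → x x: FIRST \ {ε} = { 'x' } — overlaps FOLLOW(S) on { 'x' }: CONFLICT
  S → f x: FIRST \ {ε} = { 'f' } — disjoint from FOLLOW(S)
  S → x: FIRST \ {ε} = { 'x' } — overlaps FOLLOW(S) on { 'x' }: CONFLICT
  S → ε: FIRST \ {ε} = { } — this is the only nullable alternative, skip

So the grammar has 2 FIRST/FOLLOW conflicts (marked CONFLICT above).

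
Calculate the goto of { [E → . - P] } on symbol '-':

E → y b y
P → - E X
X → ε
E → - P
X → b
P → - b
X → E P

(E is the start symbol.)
{ [E → - . P], [P → . - E X], [P → . - b] }

GOTO(I, '-') = CLOSURE({ [A → αX.β] : [A → α.Xβ] ∈ I, X = '-' })

Items with dot before '-', with the dot advanced:
  [E → . - P] → [E → - . P]
Closure of the advanced items:
  [E → - . P] has the dot before P: add [P → . - E X], [P → . - b]

GOTO = { [E → - . P], [P → . - E X], [P → . - b] }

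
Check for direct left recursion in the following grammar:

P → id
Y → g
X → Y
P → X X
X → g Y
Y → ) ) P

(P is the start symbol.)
Direct left recursion occurs when N → N α for some non-terminal N (the right-hand side begins with the left-hand side itself).

P → id: starts with id
Y → g: starts with g
X → Y: starts with Y
P → X X: starts with X
X → g Y: starts with g
Y → ) ) P: starts with ')'

No direct left recursion found.

Answer: No direct left recursion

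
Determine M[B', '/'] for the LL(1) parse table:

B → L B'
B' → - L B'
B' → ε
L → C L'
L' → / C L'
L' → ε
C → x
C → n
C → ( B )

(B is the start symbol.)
Empty (error entry)

To find M[B', '/'], we find productions for B' where '/' is in the predict set (PREDICT(N → α) = (FIRST(α) \ {ε}) ∪ (FOLLOW(N) if α ⇒* ε)).

Relevant sets:
  FOLLOW(B') = { $, ')' }

B' → - L B': PREDICT = { '-' }
B' → ε: PREDICT = { $, ')' }

M[B', '/'] is empty (no production applies)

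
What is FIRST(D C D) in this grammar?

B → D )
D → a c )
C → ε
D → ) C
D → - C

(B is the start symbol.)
FIRST sets of the non-terminals involved (from the grammar, by fixed-point iteration):
  FIRST(D) = { ')', '-', 'a' }

To compute FIRST(D C D), process the symbols left to right:
Symbol D is a non-terminal. Add FIRST(D) \ {ε} = { ')', '-', 'a' }
D is not nullable (ε ∉ FIRST(D)), so stop here.
FIRST(D C D) = { ')', '-', 'a' }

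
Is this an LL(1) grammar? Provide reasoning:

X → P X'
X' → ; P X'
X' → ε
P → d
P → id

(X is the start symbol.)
A grammar is LL(1) if for each non-terminal N with multiple productions, the predict sets of those productions are pairwise disjoint, where PREDICT(N → α) = (FIRST(α) \ {ε}) ∪ (FOLLOW(N) if α ⇒* ε).

Relevant sets:
  FOLLOW(X') = { $ }

For X':
  PREDICT(X' → ';' P X') = { ';' }
  PREDICT(X' → ε) = { $ }
For P:
  PREDICT(P → d) = { 'd' }
  PREDICT(P → id) = { 'id' }
X has a single production, so nothing to check there.

All predict sets are disjoint. The grammar IS LL(1).

Answer: Yes, the grammar is LL(1).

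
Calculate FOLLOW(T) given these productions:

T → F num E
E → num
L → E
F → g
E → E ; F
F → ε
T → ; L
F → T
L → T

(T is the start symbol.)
{ $, ';', 'num' }

T is the start symbol, so $ ∈ FOLLOW(T).
In F → T: T is at the end, add FOLLOW(F)
In L → T: T is at the end, add FOLLOW(L)

The FOLLOW sets referred to above (computed the same way, to a fixed point):
  FOLLOW(F) = { $, ';', 'num' }
  FOLLOW(L) = { $, ';', 'num' }

Taking the union: FOLLOW(T) = { $, ';', 'num' }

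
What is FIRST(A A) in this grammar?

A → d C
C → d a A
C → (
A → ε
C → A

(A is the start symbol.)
FIRST sets of the non-terminals involved (from the grammar, by fixed-point iteration):
  FIRST(A) = { 'd', ε }

To compute FIRST(A A), process the symbols left to right:
Symbol A is a non-terminal. Add FIRST(A) \ {ε} = { 'd' }
A is nullable (ε ∈ FIRST(A)), continue to the next symbol.
Symbol A is a non-terminal. Add FIRST(A) \ {ε} = { 'd' }
A is nullable (ε ∈ FIRST(A)), continue to the next symbol.
All symbols are nullable, so ε is in the result.
FIRST(A A) = { 'd', ε }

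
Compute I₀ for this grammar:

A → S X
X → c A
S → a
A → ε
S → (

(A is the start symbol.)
{ [A → . S X], [A → .], [A' → . A], [S → . (], [S → . a] }

First, augment the grammar with A' → A
I₀ = CLOSURE({ [A' → . A] }):
  [A' → . A] has the dot before A: add [A → . S X], [A → .]
  [A → . S X] has the dot before S: add [S → . a], [S → . (]
No further items can be added.

I₀ = { [A → . S X], [A → .], [A' → . A], [S → . (], [S → . a] }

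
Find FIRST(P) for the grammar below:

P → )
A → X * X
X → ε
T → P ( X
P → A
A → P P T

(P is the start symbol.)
{ ')', '*' }

To compute FIRST(P), examine every production with P on the left-hand side, reading each right-hand side left to right until a non-nullable symbol is reached.

FIRST sets of the other non-terminals involved (by the same procedure, iterated to a fixed point):
  FIRST(A) = { ')', '*' }

From P → ):
  - ')' is a terminal: add ')' and stop
From P → A:
  - A is a non-terminal: add FIRST(A) \ {ε} = { ')', '*' }
    A is not nullable, so stop

Collecting: FIRST(P) = { ')', '*' }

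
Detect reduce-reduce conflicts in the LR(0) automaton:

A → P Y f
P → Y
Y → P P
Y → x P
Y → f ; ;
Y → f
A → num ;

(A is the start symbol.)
No reduce-reduce conflicts

Augment with A' → A and build the canonical LR(0) collection (I0 = CLOSURE({[A' → . A]}), then GOTO on every symbol after a dot until no new states appear). It has 14 states:
  I0: { [A → . P Y f], [A → . num ;], [A' → . A], [P → . Y], [Y → . P P], [Y → . f ; ;], [Y → . f], [Y → . x P] }  — shift
  I1: { [A' → A .] }  — accept
  I2: { [A → P . Y f], [P → . Y], [Y → . P P], [Y → . f ; ;], [Y → . f], [Y → . x P], [Y → P . P] }  — shift
  I3: { [P → Y .] }  — reduce
  I4: { [Y → f . ; ;], [Y → f .] }  — shift, reduce
  I5: { [A → num . ;] }  — shift
  I6: { [P → . Y], [Y → . P P], [Y → . f ; ;], [Y → . f], [Y → . x P], [Y → x . P] }  — shift
  I7: { [P → . Y], [Y → . P P], [Y → . f ; ;], [Y → . f], [Y → . x P], [Y → P . P], [Y → x P .] }  — shift, reduce
  I8: { [P → . Y], [Y → . P P], [Y → . f ; ;], [Y → . f], [Y → . x P], [Y → P . P], [Y → P P .] }  — shift, reduce
  I9: { [A → num ; .] }  — reduce
  I10: { [Y → f ; . ;] }  — shift
  I11: { [Y → f ; ; .] }  — reduce
  I12: { [A → P Y . f], [P → Y .] }  — shift, reduce
  I13: { [A → P Y f .] }  — reduce

No state contains more than one complete item.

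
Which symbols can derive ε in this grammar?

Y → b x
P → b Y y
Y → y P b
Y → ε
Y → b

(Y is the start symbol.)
{ 'Y' }

A non-terminal is nullable if it can derive ε (the empty string): either it has an ε-production, or it has a production whose right-hand side consists entirely of nullable non-terminals.

ε-productions: Y → ε
So Y is immediately nullable.
No further non-terminal can be added: every production for the remaining non-terminals contains a terminal or a non-nullable non-terminal.
Nullable = { 'Y' }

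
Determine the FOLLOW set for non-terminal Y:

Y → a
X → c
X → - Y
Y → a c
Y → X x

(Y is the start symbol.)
Y is the start symbol, so $ ∈ FOLLOW(Y).
In X → - Y: Y is at the end, add FOLLOW(X)

The FOLLOW sets referred to above (computed the same way, to a fixed point):
  FOLLOW(X) = { 'x' }

Taking the union: FOLLOW(Y) = { $, 'x' }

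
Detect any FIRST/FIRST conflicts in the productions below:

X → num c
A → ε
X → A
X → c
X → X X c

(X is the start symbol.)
Yes. X → num c / X → X X c on { 'num' }; X → c / X → X X c on { 'c' }

FIRST sets of the non-terminals at (or reachable through a nullable prefix from) the front of some alternative:
  FIRST(A) = { ε }
  FIRST(X) = { 'c', 'num', ε }

Productions for X:
  X → num c: FIRST = { 'num' }
  X → A: FIRST = { ε }
  X → c: FIRST = { 'c' }
  X → X X c: FIRST = { 'c', 'num' }
A has only one production, so no FIRST/FIRST conflict is possible there.

Conflict for X: X → num c and X → X X c
  Overlap: { 'num' }
Conflict for X: X → c and X → X X c
  Overlap: { 'c' }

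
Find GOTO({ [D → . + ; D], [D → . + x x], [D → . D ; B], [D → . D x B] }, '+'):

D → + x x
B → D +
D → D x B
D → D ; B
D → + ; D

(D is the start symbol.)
{ [D → + . ; D], [D → + . x x] }

GOTO(I, '+') = CLOSURE({ [A → αX.β] : [A → α.Xβ] ∈ I, X = '+' })

Items with dot before '+', with the dot advanced:
  [D → . + ; D] → [D → + . ; D]
  [D → . + x x] → [D → + . x x]
Closure adds nothing (no advanced item has the dot before a non-terminal).

GOTO = { [D → + . ; D], [D → + . x x] }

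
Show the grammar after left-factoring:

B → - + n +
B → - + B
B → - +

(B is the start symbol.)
B → - + B'
B' → n +
B' → B
B' → ε

Left-factoring transforms A → αβ₁ | αβ₂ into A → αA' and A' → β₁ | β₂
(α is the longest common prefix among the alternatives). Repeat until
no nonterminal has two alternatives with a common prefix.

Round 1: B has alternatives sharing prefix '- +'. Introduce B': B → - + B'
  Add: B' → n +
  Add: B' → B
  Add: B' → ε

No remaining common prefixes — done.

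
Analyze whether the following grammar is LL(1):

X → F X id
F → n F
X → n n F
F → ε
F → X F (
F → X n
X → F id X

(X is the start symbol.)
A grammar is LL(1) if for each non-terminal N with multiple productions, the predict sets of those productions are pairwise disjoint, where PREDICT(N → α) = (FIRST(α) \ {ε}) ∪ (FOLLOW(N) if α ⇒* ε).

Relevant sets:
  FIRST(F) = { 'id', 'n', ε }
  FIRST(X) = { 'id', 'n' }
  FOLLOW(F) = { $, '(', 'id', 'n' }

For X:
  PREDICT(X → F X id) = { 'id', 'n' }
  PREDICT(X → n n F) = { 'n' }
  PREDICT(X → F id X) = { 'id', 'n' }
For F:
  PREDICT(F → n F) = { 'n' }
  PREDICT(F → ε) = { $, '(', 'id', 'n' }
  PREDICT(F → X F '(') = { 'id', 'n' }
  PREDICT(F → X n) = { 'id', 'n' }

Conflict found: Predict set conflict for X: { 'n' }
The grammar is NOT LL(1).

Answer: No. Predict set conflict for X: { 'n' }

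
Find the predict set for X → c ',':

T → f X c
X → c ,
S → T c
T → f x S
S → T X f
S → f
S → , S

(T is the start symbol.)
{ 'c' }

PREDICT(X → c ',') = (FIRST(RHS) \ {ε}) ∪ (FOLLOW(X) if ε ∈ FIRST(RHS), i.e. RHS ⇒* ε)
FIRST(c ',') = { 'c' }
ε ∉ FIRST(c ','), so FOLLOW(X) is not added.
PREDICT(X → c ',') = { 'c' }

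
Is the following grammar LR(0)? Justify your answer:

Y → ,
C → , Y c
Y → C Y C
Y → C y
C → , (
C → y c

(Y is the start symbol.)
A grammar is LR(0) if no state in the canonical LR(0) collection has:
  - both a shift item (dot before a terminal) and a complete item (shift-reduce conflict), or
  - two or more complete items (reduce-reduce conflict; the accept item [Y' → Y .] counts as a complete item here).

Augment with Y' → Y and build the canonical LR(0) collection (I0 = CLOSURE({[Y' → . Y]}), then GOTO on every symbol after a dot until no new states appear). It has 13 states:
  I0: { [C → . , (], [C → . , Y c], [C → . y c], [Y → . ,], [Y → . C Y C], [Y → . C y], [Y' → . Y] }  — shift
  I1: { [C → , . (], [C → , . Y c], [C → . , (], [C → . , Y c], [C → . y c], [Y → , .], [Y → . ,], [Y → . C Y C], [Y → . C y] }  — shift, reduce
  I2: { [C → . , (], [C → . , Y c], [C → . y c], [Y → . ,], [Y → . C Y C], [Y → . C y], [Y → C . Y C], [Y → C . y] }  — shift
  I3: { [Y' → Y .] }  — accept
  I4: { [C → y . c] }  — shift
  I5: { [C → y c .] }  — reduce
  I6: { [C → . , (], [C → . , Y c], [C → . y c], [Y → C Y . C] }  — shift
  I7: { [C → y . c], [Y → C y .] }  — shift, reduce
  I8: { [C → , . (], [C → , . Y c], [C → . , (], [C → . , Y c], [C → . y c], [Y → . ,], [Y → . C Y C], [Y → . C y] }  — shift
  I9: { [Y → C Y C .] }  — reduce
  I10: { [C → , ( .] }  — reduce
  I11: { [C → , Y . c] }  — shift
  I12: { [C → , Y c .] }  — reduce

Conflict in state I1:
  Shift-reduce conflict between [Y → , .] and [C → . , (]
So the grammar is NOT LR(0).

Answer: No. Shift-reduce conflict between [Y → , .] and [C → . , (]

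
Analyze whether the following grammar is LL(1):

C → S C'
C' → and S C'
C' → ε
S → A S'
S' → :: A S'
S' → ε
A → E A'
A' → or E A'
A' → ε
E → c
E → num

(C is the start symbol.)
Relevant sets:
  FOLLOW(C') = { $ }
  FOLLOW(S') = { $, 'and' }
  FOLLOW(A') = { $, '::', 'and' }

For C':
  PREDICT(C' → and S C') = { 'and' }
  PREDICT(C' → ε) = { $ }
For S':
  PREDICT(S' → :: A S') = { '::' }
  PREDICT(S' → ε) = { $, 'and' }
For A':
  PREDICT(A' → or E A') = { 'or' }
  PREDICT(A' → ε) = { $, '::', 'and' }
For E:
  PREDICT(E → c) = { 'c' }
  PREDICT(E → num) = { 'num' }
C, S, A have a single production, so nothing to check there.

All predict sets are disjoint. The grammar IS LL(1).

Answer: Yes, the grammar is LL(1).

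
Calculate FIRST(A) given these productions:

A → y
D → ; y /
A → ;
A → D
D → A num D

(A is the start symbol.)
To compute FIRST(A), examine every production with A on the left-hand side, reading each right-hand side left to right until a non-nullable symbol is reached.

FIRST sets of the other non-terminals involved (by the same procedure, iterated to a fixed point):
  FIRST(D) = { ';', 'y' }

From A → y:
  - y is a terminal: add 'y' and stop
From A → ;:
  - ';' is a terminal: add ';' and stop
From A → D:
  - D is a non-terminal: add FIRST(D) \ {ε} = { ';', 'y' }
    D is not nullable, so stop

Collecting: FIRST(A) = { ';', 'y' }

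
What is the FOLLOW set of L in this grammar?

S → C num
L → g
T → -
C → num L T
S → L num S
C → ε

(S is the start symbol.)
{ '-', 'num' }

To compute FOLLOW(L), find every occurrence of L on a right-hand side N → α L β: add FIRST(β) \ {ε}, and if β is empty or nullable also add FOLLOW(N). Iterate to a fixed point.

In C → num L T: L is followed by T, add FIRST(T) \ {ε} = { '-' }
In S → L num S: L is followed by num S, add FIRST(num S) \ {ε} = { 'num' }

Taking the union: FOLLOW(L) = { '-', 'num' }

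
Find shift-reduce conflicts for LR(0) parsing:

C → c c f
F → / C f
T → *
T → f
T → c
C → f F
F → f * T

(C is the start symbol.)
A shift-reduce conflict occurs when an LR(0) state has both:
  - a complete (reduce) item [A → α .] (dot at the end), and
  - a shift item [B → β . c γ] (dot before a terminal).

Augment with C' → C and build the canonical LR(0) collection (I0 = CLOSURE({[C' → . C]}), then GOTO on every symbol after a dot until no new states appear). It has 16 states:
  I0: { [C → . c c f], [C → . f F], [C' → . C] }  — shift
  I1: { [C' → C .] }  — accept
  I2: { [C → c . c f] }  — shift
  I3: { [C → f . F], [F → . / C f], [F → . f * T] }  — shift
  I4: { [C → . c c f], [C → . f F], [F → / . C f] }  — shift
  I5: { [C → f F .] }  — reduce
  I6: { [F → f . * T] }  — shift
  I7: { [F → f * . T], [T → . *], [T → . c], [T → . f] }  — shift
  I8: { [T → * .] }  — reduce
  I9: { [F → f * T .] }  — reduce
  I10: { [T → c .] }  — reduce
  I11: { [T → f .] }  — reduce
  I12: { [F → / C . f] }  — shift
  I13: { [F → / C f .] }  — reduce
  I14: { [C → c c . f] }  — shift
  I15: { [C → c c f .] }  — reduce

No state contains both a complete item and a shift item.

Answer: No shift-reduce conflicts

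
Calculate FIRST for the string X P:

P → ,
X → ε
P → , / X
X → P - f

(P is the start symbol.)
{ ',' }

FIRST sets of the non-terminals involved (from the grammar, by fixed-point iteration):
  FIRST(X) = { ',', ε }
  FIRST(P) = { ',' }

To compute FIRST(X P), process the symbols left to right:
Symbol X is a non-terminal. Add FIRST(X) \ {ε} = { ',' }
X is nullable (ε ∈ FIRST(X)), continue to the next symbol.
Symbol P is a non-terminal. Add FIRST(P) \ {ε} = { ',' }
P is not nullable (ε ∉ FIRST(P)), so stop here.
FIRST(X P) = { ',' }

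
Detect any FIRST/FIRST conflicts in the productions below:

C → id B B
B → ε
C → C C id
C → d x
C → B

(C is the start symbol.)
Yes. C → id B B / C → C C id on { 'id' }; C → C C id / C → d x on { 'd' }

A FIRST/FIRST conflict occurs when two productions N → α and N → β for the same non-terminal have FIRST(α) ∩ FIRST(β) ≠ ∅ (with ε ∈ FIRST of a nullable right-hand side, so two nullable alternatives also conflict).

FIRST sets of the non-terminals at (or reachable through a nullable prefix from) the front of some alternative:
  FIRST(C) = { 'd', 'id', ε }
  FIRST(B) = { ε }

Productions for C:
  C → id B B: FIRST = { 'id' }
  C → C C id: FIRST = { 'd', 'id' }
  C → d x: FIRST = { 'd' }
  C → B: FIRST = { ε }
B has only one production, so no FIRST/FIRST conflict is possible there.

Conflict for C: C → id B B and C → C C id
  Overlap: { 'id' }
Conflict for C: C → C C id and C → d x
  Overlap: { 'd' }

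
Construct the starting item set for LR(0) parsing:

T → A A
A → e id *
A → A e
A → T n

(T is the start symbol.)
{ [A → . A e], [A → . T n], [A → . e id *], [T → . A A], [T' → . T] }

First, augment the grammar with T' → T
I₀ = CLOSURE({ [T' → . T] }):
  [T' → . T] has the dot before T: add [T → . A A]
  [T → . A A] has the dot before A: add [A → . e id *], [A → . A e], [A → . T n]
No further items can be added.

I₀ = { [A → . A e], [A → . T n], [A → . e id *], [T → . A A], [T' → . T] }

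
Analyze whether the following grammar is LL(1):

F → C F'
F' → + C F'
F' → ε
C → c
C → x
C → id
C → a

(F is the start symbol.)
Yes, the grammar is LL(1).

A grammar is LL(1) if for each non-terminal N with multiple productions, the predict sets of those productions are pairwise disjoint, where PREDICT(N → α) = (FIRST(α) \ {ε}) ∪ (FOLLOW(N) if α ⇒* ε).

Relevant sets:
  FOLLOW(F') = { $ }

For F':
  PREDICT(F' → '+' C F') = { '+' }
  PREDICT(F' → ε) = { $ }
For C:
  PREDICT(C → c) = { 'c' }
  PREDICT(C → x) = { 'x' }
  PREDICT(C → id) = { 'id' }
  PREDICT(C → a) = { 'a' }
F has a single production, so nothing to check there.

All predict sets are disjoint. The grammar IS LL(1).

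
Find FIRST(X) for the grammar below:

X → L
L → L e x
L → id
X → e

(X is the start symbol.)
To compute FIRST(X), examine every production with X on the left-hand side, reading each right-hand side left to right until a non-nullable symbol is reached.

FIRST sets of the other non-terminals involved (by the same procedure, iterated to a fixed point):
  FIRST(L) = { 'id' }

From X → L:
  - L is a non-terminal: add FIRST(L) \ {ε} = { 'id' }
    L is not nullable, so stop
From X → e:
  - e is a terminal: add 'e' and stop

Collecting: FIRST(X) = { 'e', 'id' }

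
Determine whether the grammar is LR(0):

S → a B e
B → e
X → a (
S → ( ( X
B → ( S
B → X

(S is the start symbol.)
Yes, the grammar is LR(0)

Augment with S' → S and build the canonical LR(0) collection (I0 = CLOSURE({[S' → . S]}), then GOTO on every symbol after a dot until no new states appear). It has 14 states:
  I0: { [S → . ( ( X], [S → . a B e], [S' → . S] }  — shift
  I1: { [S → ( . ( X] }  — shift
  I2: { [S' → S .] }  — accept
  I3: { [B → . ( S], [B → . X], [B → . e], [S → a . B e], [X → . a (] }  — shift
  I4: { [B → ( . S], [S → . ( ( X], [S → . a B e] }  — shift
  I5: { [S → a B . e] }  — shift
  I6: { [B → X .] }  — reduce
  I7: { [X → a . (] }  — shift
  I8: { [B → e .] }  — reduce
  I9: { [X → a ( .] }  — reduce
  I10: { [S → a B e .] }  — reduce
  I11: { [B → ( S .] }  — reduce
  I12: { [S → ( ( . X], [X → . a (] }  — shift
  I13: { [S → ( ( X .] }  — reduce

Every state is either a pure shift/goto state or contains exactly one complete item and nothing to shift — no conflicts. The grammar is LR(0).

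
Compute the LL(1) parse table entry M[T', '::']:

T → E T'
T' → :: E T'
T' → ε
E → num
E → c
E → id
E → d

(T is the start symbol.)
T' → :: E T'

To find M[T', '::'], we find productions for T' where '::' is in the predict set (PREDICT(N → α) = (FIRST(α) \ {ε}) ∪ (FOLLOW(N) if α ⇒* ε)).

Relevant sets:
  FOLLOW(T') = { $ }

T' → :: E T': PREDICT = { '::' }
  '::' is in predict set, so this production goes in M[T', '::']
T' → ε: PREDICT = { $ }

M[T', '::'] = T' → :: E T'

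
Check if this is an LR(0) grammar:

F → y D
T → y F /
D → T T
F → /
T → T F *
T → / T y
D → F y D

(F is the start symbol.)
A grammar is LR(0) if no state in the canonical LR(0) collection has:
  - both a shift item (dot before a terminal) and a complete item (shift-reduce conflict), or
  - two or more complete items (reduce-reduce conflict; the accept item [F' → F .] counts as a complete item here).

Augment with F' → F and build the canonical LR(0) collection (I0 = CLOSURE({[F' → . F]}), then GOTO on every symbol after a dot until no new states appear). It has 21 states:
  I0: { [F → . /], [F → . y D], [F' → . F] }  — shift
  I1: { [F → / .] }  — reduce
  I2: { [F' → F .] }  — accept
  I3: { [D → . F y D], [D → . T T], [F → . /], [F → . y D], [F → y . D], [T → . / T y], [T → . T F *], [T → . y F /] }  — shift
  I4: { [F → / .], [T → . / T y], [T → . T F *], [T → . y F /], [T → / . T y] }  — shift, reduce
  I5: { [F → y D .] }  — reduce
  I6: { [D → F . y D] }  — shift
  I7: { [D → T . T], [F → . /], [F → . y D], [T → . / T y], [T → . T F *], [T → . y F /], [T → T . F *] }  — shift
  I8: { [D → . F y D], [D → . T T], [F → . /], [F → . y D], [F → y . D], [T → . / T y], [T → . T F *], [T → . y F /], [T → y . F /] }  — shift
  I9: { [D → F . y D], [T → y F . /] }  — shift
  I10: { [T → y F / .] }  — reduce
  I11: { [D → . F y D], [D → . T T], [D → F y . D], [F → . /], [F → . y D], [T → . / T y], [T → . T F *], [T → . y F /] }  — shift
  I12: { [D → F y D .] }  — reduce
  I13: { [T → T F . *] }  — shift
  I14: { [D → T T .], [F → . /], [F → . y D], [T → T . F *] }  — shift, reduce
  I15: { [T → T F * .] }  — reduce
  I16: { [T → . / T y], [T → . T F *], [T → . y F /], [T → / . T y] }  — shift
  I17: { [F → . /], [F → . y D], [T → / T . y], [T → T . F *] }  — shift
  I18: { [F → . /], [F → . y D], [T → y . F /] }  — shift
  I19: { [T → y F . /] }  — shift
  I20: { [D → . F y D], [D → . T T], [F → . /], [F → . y D], [F → y . D], [T → . / T y], [T → . T F *], [T → . y F /], [T → / T y .] }  — shift, reduce

Conflict in state I4:
  Shift-reduce conflict between [F → / .] and [T → . / T y]
So the grammar is NOT LR(0).

Answer: No. Shift-reduce conflict between [F → / .] and [T → . / T y]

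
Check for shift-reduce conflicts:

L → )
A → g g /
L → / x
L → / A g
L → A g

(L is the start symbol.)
A shift-reduce conflict occurs when an LR(0) state has both:
  - a complete (reduce) item [A → α .] (dot at the end), and
  - a shift item [B → β . c γ] (dot before a terminal).

Augment with L' → L and build the canonical LR(0) collection (I0 = CLOSURE({[L' → . L]}), then GOTO on every symbol after a dot until no new states appear). It has 12 states:
  I0: { [A → . g g /], [L → . )], [L → . / A g], [L → . / x], [L → . A g], [L' → . L] }  — shift
  I1: { [L → ) .] }  — reduce
  I2: { [A → . g g /], [L → / . A g], [L → / . x] }  — shift
  I3: { [L → A . g] }  — shift
  I4: { [L' → L .] }  — accept
  I5: { [A → g . g /] }  — shift
  I6: { [A → g g . /] }  — shift
  I7: { [A → g g / .] }  — reduce
  I8: { [L → A g .] }  — reduce
  I9: { [L → / A . g] }  — shift
  I10: { [L → / x .] }  — reduce
  I11: { [L → / A g .] }  — reduce

No state contains both a complete item and a shift item.

Answer: No shift-reduce conflicts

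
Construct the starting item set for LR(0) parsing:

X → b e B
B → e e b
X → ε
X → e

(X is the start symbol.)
First, augment the grammar with X' → X
I₀ = CLOSURE({ [X' → . X] }):
  [X' → . X] has the dot before X: add [X → . b e B], [X → .], [X → . e]
No further items can be added.

I₀ = { [X → . b e B], [X → . e], [X → .], [X' → . X] }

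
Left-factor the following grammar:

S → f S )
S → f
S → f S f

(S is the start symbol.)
Left-factoring transforms A → αβ₁ | αβ₂ into A → αA' and A' → β₁ | β₂
(α is the longest common prefix among the alternatives). Repeat until
no nonterminal has two alternatives with a common prefix.

Round 1: S has alternatives sharing prefix 'f'. Introduce S': S → f S'
  Add: S' → S )
  Add: S' → ε
  Add: S' → S f

Round 2: S' has alternatives sharing prefix 'S'. Introduce S'': S' → S S''
  Add: S'' → )
  Add: S'' → f

No remaining common prefixes — done.

Resulting grammar:
S → f S'
S' → S S''
S'' → )
S'' → f
S' → ε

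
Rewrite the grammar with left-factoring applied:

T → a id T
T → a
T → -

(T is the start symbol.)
T → a T'
T' → id T
T' → ε
T → -

Left-factoring transforms A → αβ₁ | αβ₂ into A → αA' and A' → β₁ | β₂
(α is the longest common prefix among the alternatives). Repeat until
no nonterminal has two alternatives with a common prefix.

Round 1: T has alternatives sharing prefix 'a'. Introduce T': T → a T'
  Add: T' → id T
  Add: T' → ε

No remaining common prefixes — done.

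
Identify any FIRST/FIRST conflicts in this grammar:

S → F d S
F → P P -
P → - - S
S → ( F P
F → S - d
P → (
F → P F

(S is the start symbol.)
Yes. S → F d S / S → '(' F P on { '(' }; F → P P '-' / F → S '-' d on { '(', '-' }; F → P P '-' / F → P F on { '(', '-' }; F → S '-' d / F → P F on { '(', '-' }

A FIRST/FIRST conflict occurs when two productions N → α and N → β for the same non-terminal have FIRST(α) ∩ FIRST(β) ≠ ∅ (with ε ∈ FIRST of a nullable right-hand side, so two nullable alternatives also conflict).

FIRST sets of the non-terminals at (or reachable through a nullable prefix from) the front of some alternative:
  FIRST(F) = { '(', '-' }
  FIRST(P) = { '(', '-' }
  FIRST(S) = { '(', '-' }

Productions for S:
  S → F d S: FIRST = { '(', '-' }
  S → ( F P: FIRST = { '(' }
Productions for F:
  F → P P -: FIRST = { '(', '-' }
  F → S - d: FIRST = { '(', '-' }
  F → P F: FIRST = { '(', '-' }
Productions for P:
  P → - - S: FIRST = { '-' }
  P → (: FIRST = { '(' }

Conflict for S: S → F d S and S → ( F P
  Overlap: { '(' }
Conflict for F: F → P P - and F → S - d
  Overlap: { '(', '-' }
Conflict for F: F → P P - and F → P F
  Overlap: { '(', '-' }
Conflict for F: F → S - d and F → P F
  Overlap: { '(', '-' }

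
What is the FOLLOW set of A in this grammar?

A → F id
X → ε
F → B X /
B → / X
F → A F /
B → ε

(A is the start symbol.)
{ $, '/' }

To compute FOLLOW(A), find every occurrence of A on a right-hand side N → α A β: add FIRST(β) \ {ε}, and if β is empty or nullable also add FOLLOW(N). Iterate to a fixed point.

A is the start symbol, so $ ∈ FOLLOW(A).
In F → A F /: A is followed by F '/', add FIRST(F '/') \ {ε} = { '/' }

Taking the union: FOLLOW(A) = { $, '/' }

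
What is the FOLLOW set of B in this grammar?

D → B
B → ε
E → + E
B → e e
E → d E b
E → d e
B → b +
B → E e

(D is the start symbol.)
To compute FOLLOW(B), find every occurrence of B on a right-hand side N → α B β: add FIRST(β) \ {ε}, and if β is empty or nullable also add FOLLOW(N). Iterate to a fixed point.

In D → B: B is at the end, add FOLLOW(D)

The FOLLOW sets referred to above (computed the same way, to a fixed point):
  FOLLOW(D) = { $ }

Taking the union: FOLLOW(B) = { $ }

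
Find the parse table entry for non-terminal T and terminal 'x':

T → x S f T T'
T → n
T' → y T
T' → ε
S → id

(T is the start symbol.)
To find M[T, 'x'], we find productions for T where 'x' is in the predict set (PREDICT(N → α) = (FIRST(α) \ {ε}) ∪ (FOLLOW(N) if α ⇒* ε)).

T → x S f T T': PREDICT = { 'x' }
  'x' is in predict set, so this production goes in M[T, 'x']
T → n: PREDICT = { 'n' }

M[T, 'x'] = T → x S f T T'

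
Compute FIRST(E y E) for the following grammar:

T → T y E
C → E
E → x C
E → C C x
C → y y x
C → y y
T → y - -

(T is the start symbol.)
{ 'x', 'y' }

FIRST sets of the non-terminals involved (from the grammar, by fixed-point iteration):
  FIRST(E) = { 'x', 'y' }

To compute FIRST(E y E), process the symbols left to right:
Symbol E is a non-terminal. Add FIRST(E) \ {ε} = { 'x', 'y' }
E is not nullable (ε ∉ FIRST(E)), so stop here.
FIRST(E y E) = { 'x', 'y' }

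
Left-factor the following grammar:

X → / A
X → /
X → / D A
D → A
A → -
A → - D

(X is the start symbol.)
Left-factoring transforms A → αβ₁ | αβ₂ into A → αA' and A' → β₁ | β₂
(α is the longest common prefix among the alternatives). Repeat until
no nonterminal has two alternatives with a common prefix.

Round 1: X has alternatives sharing prefix '/'. Introduce X': X → / X'
  Add: X' → A
  Add: X' → ε
  Add: X' → D A

Round 2: A has alternatives sharing prefix '-'. Introduce A': A → - A'
  Add: A' → ε
  Add: A' → D

No remaining common prefixes — done.

Resulting grammar:
X → / X'
X' → A
X' → ε
X' → D A
D → A
A → - A'
A' → ε
A' → D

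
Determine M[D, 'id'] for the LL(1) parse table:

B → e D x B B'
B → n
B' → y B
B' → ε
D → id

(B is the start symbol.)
To find M[D, 'id'], we find productions for D where 'id' is in the predict set (PREDICT(N → α) = (FIRST(α) \ {ε}) ∪ (FOLLOW(N) if α ⇒* ε)).

D → id: PREDICT = { 'id' }
  'id' is in predict set, so this production goes in M[D, 'id']

M[D, 'id'] = D → id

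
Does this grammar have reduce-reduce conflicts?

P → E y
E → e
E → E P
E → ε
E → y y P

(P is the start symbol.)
No reduce-reduce conflicts

A reduce-reduce conflict occurs when an LR(0) state has two complete items [A → α .] and [B → β .] — both call for a reduction, and with no lookahead the parser cannot choose between them.

Augment with P' → P and build the canonical LR(0) collection (I0 = CLOSURE({[P' → . P]}), then GOTO on every symbol after a dot until no new states appear). It has 9 states:
  I0: { [E → . E P], [E → . e], [E → . y y P], [E → .], [P → . E y], [P' → . P] }  — shift, reduce
  I1: { [E → . E P], [E → . e], [E → . y y P], [E → .], [E → E . P], [P → . E y], [P → E . y] }  — shift, reduce
  I2: { [P' → P .] }  — accept
  I3: { [E → e .] }  — reduce
  I4: { [E → y . y P] }  — shift
  I5: { [E → . E P], [E → . e], [E → . y y P], [E → .], [E → y y . P], [P → . E y] }  — shift, reduce
  I6: { [E → y y P .] }  — reduce
  I7: { [E → E P .] }  — reduce
  I8: { [E → y . y P], [P → E y .] }  — shift, reduce

No state contains more than one complete item.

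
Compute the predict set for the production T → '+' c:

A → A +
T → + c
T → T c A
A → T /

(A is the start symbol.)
PREDICT(T → '+' c) = (FIRST(RHS) \ {ε}) ∪ (FOLLOW(T) if ε ∈ FIRST(RHS), i.e. RHS ⇒* ε)
FIRST('+' c) = { '+' }
ε ∉ FIRST('+' c), so FOLLOW(T) is not added.
PREDICT(T → '+' c) = { '+' }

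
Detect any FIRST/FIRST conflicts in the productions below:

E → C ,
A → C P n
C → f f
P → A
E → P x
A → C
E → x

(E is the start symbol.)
A FIRST/FIRST conflict occurs when two productions N → α and N → β for the same non-terminal have FIRST(α) ∩ FIRST(β) ≠ ∅ (with ε ∈ FIRST of a nullable right-hand side, so two nullable alternatives also conflict).

FIRST sets of the non-terminals at (or reachable through a nullable prefix from) the front of some alternative:
  FIRST(C) = { 'f' }
  FIRST(P) = { 'f' }

Productions for E:
  E → C ,: FIRST = { 'f' }
  E → P x: FIRST = { 'f' }
  E → x: FIRST = { 'x' }
Productions for A:
  A → C P n: FIRST = { 'f' }
  A → C: FIRST = { 'f' }
C, P have only one production, so no FIRST/FIRST conflict is possible there.

Conflict for E: E → C , and E → P x
  Overlap: { 'f' }
Conflict for A: A → C P n and A → C
  Overlap: { 'f' }

Answer: Yes. E → C ',' / E → P x on { 'f' }; A → C P n / A → C on { 'f' }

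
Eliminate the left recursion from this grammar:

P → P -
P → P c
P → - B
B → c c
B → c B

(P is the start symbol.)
P → - B P'
P' → - P'
P' → c P'
P' → ε
B → c c
B → c B

P is directly left-recursive. The standard transformation for
  A → A α₁ | ... | A α_m | β₁ | ... | β_n
is
  A  → β₁ A' | ... | β_n A'
  A' → α₁ A' | ... | α_m A' | ε

P → - B becomes P → - B P'
P → P - becomes P' → - P'
P → P c becomes P' → c P'
Add P' → ε

Productions for other non-terminals are unchanged:
  B → c c
  B → c B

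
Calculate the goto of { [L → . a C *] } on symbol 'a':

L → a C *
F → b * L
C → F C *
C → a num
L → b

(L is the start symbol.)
{ [C → . F C *], [C → . a num], [F → . b * L], [L → a . C *] }

GOTO(I, 'a') = CLOSURE({ [A → αX.β] : [A → α.Xβ] ∈ I, X = 'a' })

Items with dot before 'a', with the dot advanced:
  [L → . a C *] → [L → a . C *]
Closure of the advanced items:
  [L → a . C *] has the dot before C: add [C → . F C *], [C → . a num]
  [C → . F C *] has the dot before F: add [F → . b * L]

GOTO = { [C → . F C *], [C → . a num], [F → . b * L], [L → a . C *] }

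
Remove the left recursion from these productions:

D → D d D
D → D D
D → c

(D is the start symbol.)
D → c D'
D' → d D D'
D' → D D'
D' → ε

D is directly left-recursive. The standard transformation for
  A → A α₁ | ... | A α_m | β₁ | ... | β_n
is
  A  → β₁ A' | ... | β_n A'
  A' → α₁ A' | ... | α_m A' | ε

D → c becomes D → c D'
D → D d D becomes D' → d D D'
D → D D becomes D' → D D'
Add D' → ε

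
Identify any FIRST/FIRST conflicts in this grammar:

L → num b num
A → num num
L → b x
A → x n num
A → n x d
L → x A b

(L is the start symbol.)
Productions for L:
  L → num b num: FIRST = { 'num' }
  L → b x: FIRST = { 'b' }
  L → x A b: FIRST = { 'x' }
Productions for A:
  A → num num: FIRST = { 'num' }
  A → x n num: FIRST = { 'x' }
  A → n x d: FIRST = { 'n' }

All alternatives of each non-terminal have pairwise disjoint FIRST sets.

Answer: No FIRST/FIRST conflicts.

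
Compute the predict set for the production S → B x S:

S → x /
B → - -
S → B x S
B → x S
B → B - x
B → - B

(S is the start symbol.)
{ '-', 'x' }

PREDICT(S → B x S) = (FIRST(RHS) \ {ε}) ∪ (FOLLOW(S) if ε ∈ FIRST(RHS), i.e. RHS ⇒* ε)
FIRST(B) = { '-', 'x' }
FIRST(B x S) = { '-', 'x' }
ε ∉ FIRST(B x S), so FOLLOW(S) is not added.
PREDICT(S → B x S) = { '-', 'x' }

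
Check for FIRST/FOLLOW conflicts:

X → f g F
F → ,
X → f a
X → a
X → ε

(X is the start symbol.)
A FIRST/FOLLOW conflict occurs when a non-terminal N has a nullable alternative N → β (β ⇒* ε) and another alternative N → α with FIRST(α) ∩ FOLLOW(N) ≠ ∅: on such a lookahead the parser cannot decide between expanding α and letting N vanish via β.

Nullable non-terminals: X.

X: nullable alternative(s) X → ε; FOLLOW(X) = { $ }
  X → f g F: FIRST \ {ε} = { 'f' } — disjoint from FOLLOW(X)
  X → f a: FIRST \ {ε} = { 'f' } — disjoint from FOLLOW(X)
  X → a: FIRST \ {ε} = { 'a' } — disjoint from FOLLOW(X)
  X → ε: FIRST \ {ε} = { } — this is the only nullable alternative, skip

F has no nullable alternative, so no FIRST/FOLLOW check is needed there.

No FIRST/FOLLOW conflicts found.

Answer: No FIRST/FOLLOW conflicts.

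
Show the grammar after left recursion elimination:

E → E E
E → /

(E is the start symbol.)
E is directly left-recursive. The standard transformation for
  A → A α₁ | ... | A α_m | β₁ | ... | β_n
is
  A  → β₁ A' | ... | β_n A'
  A' → α₁ A' | ... | α_m A' | ε

E → / becomes E → / E'
E → E E becomes E' → E E'
Add E' → ε

Resulting grammar:
E → / E'
E' → E E'
E' → ε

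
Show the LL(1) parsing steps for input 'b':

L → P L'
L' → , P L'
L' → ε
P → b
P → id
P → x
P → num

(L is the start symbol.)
LL(1) parsing maintains a stack (initially the start symbol over $) and the input. At each step: if the stack top is a terminal, match it against the current input token; if it is a non-terminal N, replace it with the RHS of M[N, lookahead] (the unique production whose predict set contains the lookahead).

Stack is shown with the top on the left.

Stack   Input  Action
---------------------
L $     b $    output L → P L'
P L' $  b $    output P → b
b L' $  b $    match 'b'
L' $    $      output L' → ε
$       $      accept

The string is accepted.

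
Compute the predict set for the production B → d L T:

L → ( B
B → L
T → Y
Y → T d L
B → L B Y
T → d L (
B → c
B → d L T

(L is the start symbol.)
PREDICT(B → d L T) = (FIRST(RHS) \ {ε}) ∪ (FOLLOW(B) if ε ∈ FIRST(RHS), i.e. RHS ⇒* ε)
FIRST(d L T) = { 'd' }
ε ∉ FIRST(d L T), so FOLLOW(B) is not added.
PREDICT(B → d L T) = { 'd' }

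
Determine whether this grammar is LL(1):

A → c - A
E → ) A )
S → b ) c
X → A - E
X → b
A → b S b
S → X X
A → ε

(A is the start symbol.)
Relevant sets:
  FIRST(X) = { '-', 'b', 'c' }
  FIRST(A) = { 'b', 'c', ε }
  FOLLOW(A) = { $, ')', '-' }

For A:
  PREDICT(A → c '-' A) = { 'c' }
  PREDICT(A → b S b) = { 'b' }
  PREDICT(A → ε) = { $, ')', '-' }
For S:
  PREDICT(S → b ')' c) = { 'b' }
  PREDICT(S → X X) = { '-', 'b', 'c' }
For X:
  PREDICT(X → A '-' E) = { '-', 'b', 'c' }
  PREDICT(X → b) = { 'b' }
E has a single production, so nothing to check there.

Conflict found: Predict set conflict for S: { 'b' }
The grammar is NOT LL(1).

Answer: No. Predict set conflict for S: { 'b' }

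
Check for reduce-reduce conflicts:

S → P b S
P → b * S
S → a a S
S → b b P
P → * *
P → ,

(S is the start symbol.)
No reduce-reduce conflicts

A reduce-reduce conflict occurs when an LR(0) state has two complete items [A → α .] and [B → β .] — both call for a reduction, and with no lookahead the parser cannot choose between them.

Augment with S' → S and build the canonical LR(0) collection (I0 = CLOSURE({[S' → . S]}), then GOTO on every symbol after a dot until no new states appear). It has 17 states:
  I0: { [P → . * *], [P → . ,], [P → . b * S], [S → . P b S], [S → . a a S], [S → . b b P], [S' → . S] }  — shift
  I1: { [P → * . *] }  — shift
  I2: { [P → , .] }  — reduce
  I3: { [S → P . b S] }  — shift
  I4: { [S' → S .] }  — accept
  I5: { [S → a . a S] }  — shift
  I6: { [P → b . * S], [S → b . b P] }  — shift
  I7: { [P → . * *], [P → . ,], [P → . b * S], [P → b * . S], [S → . P b S], [S → . a a S], [S → . b b P] }  — shift
  I8: { [P → . * *], [P → . ,], [P → . b * S], [S → b b . P] }  — shift
  I9: { [S → b b P .] }  — reduce
  I10: { [P → b . * S] }  — shift
  I11: { [P → b * S .] }  — reduce
  I12: { [P → . * *], [P → . ,], [P → . b * S], [S → . P b S], [S → . a a S], [S → . b b P], [S → a a . S] }  — shift
  I13: { [S → a a S .] }  — reduce
  I14: { [P → . * *], [P → . ,], [P → . b * S], [S → . P b S], [S → . a a S], [S → . b b P], [S → P b . S] }  — shift
  I15: { [S → P b S .] }  — reduce
  I16: { [P → * * .] }  — reduce

No state contains more than one complete item.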